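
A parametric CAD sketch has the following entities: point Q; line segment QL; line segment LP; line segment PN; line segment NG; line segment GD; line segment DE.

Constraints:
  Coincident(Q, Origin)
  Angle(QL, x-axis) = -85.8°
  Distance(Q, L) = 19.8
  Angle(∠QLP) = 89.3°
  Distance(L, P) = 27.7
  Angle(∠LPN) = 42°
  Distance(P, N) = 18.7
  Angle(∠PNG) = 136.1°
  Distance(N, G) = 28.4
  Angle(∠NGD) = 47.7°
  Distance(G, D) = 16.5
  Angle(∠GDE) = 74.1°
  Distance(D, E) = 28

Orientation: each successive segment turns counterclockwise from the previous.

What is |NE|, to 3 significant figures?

11.9

∠NGD = 47.7° gives GD at -40.9° from the x-axis; with |GD| = 16.5, D = (-1.59, -20.3). ∠GDE = 74.1° gives DE at 65.0° from the x-axis; with |DE| = 28.0, E = (10.2, 5.11). Then |NE| = |E − N| = 11.9.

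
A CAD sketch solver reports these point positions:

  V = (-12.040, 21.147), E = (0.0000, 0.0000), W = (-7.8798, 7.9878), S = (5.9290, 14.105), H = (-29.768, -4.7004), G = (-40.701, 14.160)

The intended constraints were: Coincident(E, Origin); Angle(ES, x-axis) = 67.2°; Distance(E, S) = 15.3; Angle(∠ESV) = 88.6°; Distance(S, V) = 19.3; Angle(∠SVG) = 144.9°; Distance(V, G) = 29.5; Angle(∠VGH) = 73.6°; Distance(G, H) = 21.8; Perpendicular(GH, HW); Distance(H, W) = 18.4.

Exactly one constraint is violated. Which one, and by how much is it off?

Distance(H, W) = 18.4 — off by 6.90.

E = (0.00, 0.00) ✓; ES at 67.20° ✓; |ES| = 15.30 ✓; ∠ESV = 88.60° ✓; |SV| = 19.30 ✓; ∠SVG = 144.9° ✓; |VG| = 29.50 ✓; ∠VGH = 73.60° ✓; |GH| = 21.80 ✓; ∠(GH, HW) = 90.00° ✓; |HW| = 25.30 ✗.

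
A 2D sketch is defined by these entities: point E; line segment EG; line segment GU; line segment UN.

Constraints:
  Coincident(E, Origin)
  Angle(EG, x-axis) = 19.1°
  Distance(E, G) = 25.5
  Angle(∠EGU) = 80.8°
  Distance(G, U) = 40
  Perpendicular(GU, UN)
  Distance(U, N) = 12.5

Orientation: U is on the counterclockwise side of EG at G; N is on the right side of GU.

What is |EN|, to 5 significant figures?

52.054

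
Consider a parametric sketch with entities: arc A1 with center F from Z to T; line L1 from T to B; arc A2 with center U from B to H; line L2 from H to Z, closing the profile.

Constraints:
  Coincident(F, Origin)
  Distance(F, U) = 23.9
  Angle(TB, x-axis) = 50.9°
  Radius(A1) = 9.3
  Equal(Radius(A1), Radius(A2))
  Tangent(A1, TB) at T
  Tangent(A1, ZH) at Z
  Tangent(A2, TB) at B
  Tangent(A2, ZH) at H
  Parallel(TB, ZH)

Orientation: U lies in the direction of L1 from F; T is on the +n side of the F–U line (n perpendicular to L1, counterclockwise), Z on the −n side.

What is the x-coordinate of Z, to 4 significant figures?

7.217

F is at the origin and U lies 23.9 along u from F, so U = 23.9·u = (15.07, 18.55). Tangency of A1 to both parallel lines with radius 9.3 puts T and Z at F ± 9.3·n: T = (-7.217, 5.865), Z = (7.217, -5.865). So Z.x = 7.217.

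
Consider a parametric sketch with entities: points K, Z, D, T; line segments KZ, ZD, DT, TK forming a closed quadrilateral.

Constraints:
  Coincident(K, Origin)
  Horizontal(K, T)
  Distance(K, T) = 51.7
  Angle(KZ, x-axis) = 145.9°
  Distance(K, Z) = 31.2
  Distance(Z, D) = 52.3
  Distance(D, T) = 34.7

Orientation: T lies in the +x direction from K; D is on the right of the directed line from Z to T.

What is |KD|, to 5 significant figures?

21.153

Checks: |KT| = 51.70 ✓; |KZ| = 31.20 ✓; |ZD| = 52.30 ✓; |DT| = 34.70 ✓.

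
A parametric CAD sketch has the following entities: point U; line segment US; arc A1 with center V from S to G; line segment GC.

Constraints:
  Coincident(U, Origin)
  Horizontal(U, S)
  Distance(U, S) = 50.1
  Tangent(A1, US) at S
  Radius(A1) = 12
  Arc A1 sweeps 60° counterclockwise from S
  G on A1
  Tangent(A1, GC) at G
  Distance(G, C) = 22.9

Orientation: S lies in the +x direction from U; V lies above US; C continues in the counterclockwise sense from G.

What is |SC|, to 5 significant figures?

33.829

U is at the origin; US is horizontal with |US| = 50.1 and S on the +x side, so S = (50.100, 0.0000). The tangent condition forces VS to be normal to US, so V = S + (0, 12) = (50.100, 12.000). On A1, S sits at bearing -90° from V; a 60° counterclockwise sweep puts G at bearing -30°, so G = V + 12.0·(cos -30°, sin -30°) = (60.492, 6.0000). Tangency of A1 to GC means the radius VG is perpendicular to GC, so GC runs along (−sin -30°, cos -30°); with |GC| = 22.9, C = (71.942, 25.832). Then |SC| = |C − S| = 33.829.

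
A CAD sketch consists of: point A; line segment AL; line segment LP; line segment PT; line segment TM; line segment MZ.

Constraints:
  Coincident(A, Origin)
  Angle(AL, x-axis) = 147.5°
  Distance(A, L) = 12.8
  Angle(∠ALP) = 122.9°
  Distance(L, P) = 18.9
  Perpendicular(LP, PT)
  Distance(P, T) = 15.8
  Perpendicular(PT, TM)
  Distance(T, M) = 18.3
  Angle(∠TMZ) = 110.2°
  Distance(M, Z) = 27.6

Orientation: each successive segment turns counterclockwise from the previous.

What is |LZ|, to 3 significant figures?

13.5

A is at the origin; AL runs at 147.5° with length 12.8, so L = (-10.8, 6.88). ∠ALP = 122.9° gives LP at -155° from the x-axis; with |LP| = 18.9, P = (-28.0, -0.990). The perpendicularity gives PT at right angles to LP, so PT runs at -65.4°; with |PT| = 15.8, T = (-21.4, -15.4). PT ⟂ TM, so TM runs at 24.6°; with |TM| = 18.3, M = (-4.76, -7.74). ∠TMZ = 110.2° gives MZ at 94.4° from the x-axis; with |MZ| = 27.6, Z = (-6.88, 19.8). Then |LZ| = |Z − L| = 13.5.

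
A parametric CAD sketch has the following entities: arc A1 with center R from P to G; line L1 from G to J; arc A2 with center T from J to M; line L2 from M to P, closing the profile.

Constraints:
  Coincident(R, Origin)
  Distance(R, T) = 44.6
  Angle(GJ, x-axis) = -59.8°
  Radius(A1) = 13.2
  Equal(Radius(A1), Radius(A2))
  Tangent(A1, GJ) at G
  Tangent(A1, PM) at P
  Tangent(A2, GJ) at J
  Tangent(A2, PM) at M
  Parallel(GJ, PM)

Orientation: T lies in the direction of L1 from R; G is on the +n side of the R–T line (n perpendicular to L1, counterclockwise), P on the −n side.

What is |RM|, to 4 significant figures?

46.51

The slot axis is L1's direction at -59.8°, so u = (cos -59.8°, sin -59.8°) = (0.5030, -0.8643) and n = (−sin -59.8°, cos -59.8°) = (0.8643, 0.5030). R is at the origin and T lies 44.6 along u from R, so T = 44.6·u = (22.43, -38.55). Tangency of A1 to both parallel lines with radius 13.2 puts G and P at R ± 13.2·n: G = (11.41, 6.640), P = (-11.41, -6.640). Equal radii place J and M the same way about T: J = T + 13.2·n = (33.84, -31.91), M = T − 13.2·n = (11.03, -45.19). Then |RM| = |M − R| = 46.51.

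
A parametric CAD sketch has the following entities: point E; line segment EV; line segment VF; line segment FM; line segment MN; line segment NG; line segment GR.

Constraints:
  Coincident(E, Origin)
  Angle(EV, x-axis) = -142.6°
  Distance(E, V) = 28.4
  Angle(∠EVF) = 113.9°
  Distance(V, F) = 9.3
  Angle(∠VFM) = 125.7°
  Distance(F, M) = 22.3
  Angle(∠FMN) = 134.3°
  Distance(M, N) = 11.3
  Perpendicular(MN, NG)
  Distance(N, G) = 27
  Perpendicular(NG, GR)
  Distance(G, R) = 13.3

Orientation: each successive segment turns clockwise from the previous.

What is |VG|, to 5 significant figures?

25.330

E is at the origin; EV runs at -142.6° with length 28.4, so V = (-22.561, -17.249). ∠EVF = 113.9° gives VF at 151.30° from the x-axis; with |VF| = 9.3, F = (-30.719, -12.783). ∠VFM = 125.7° gives FM at 97.000° from the x-axis; with |FM| = 22.3, M = (-33.437, 9.3504). ∠FMN = 134.3° gives MN at 51.300° from the x-axis; with |MN| = 11.3, N = (-26.371, 18.169). The perpendicularity gives NG at right angles to MN, so NG runs at -38.700°; with |NG| = 27.0, G = (-5.2997, 1.2877). Then |VG| = |G − V| = 25.330.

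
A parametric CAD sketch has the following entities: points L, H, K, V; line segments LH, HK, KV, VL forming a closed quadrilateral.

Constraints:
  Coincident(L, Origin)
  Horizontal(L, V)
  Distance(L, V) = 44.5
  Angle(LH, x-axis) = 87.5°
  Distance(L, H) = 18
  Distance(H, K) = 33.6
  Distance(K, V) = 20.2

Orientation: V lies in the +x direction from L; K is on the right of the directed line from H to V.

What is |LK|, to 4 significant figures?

25.56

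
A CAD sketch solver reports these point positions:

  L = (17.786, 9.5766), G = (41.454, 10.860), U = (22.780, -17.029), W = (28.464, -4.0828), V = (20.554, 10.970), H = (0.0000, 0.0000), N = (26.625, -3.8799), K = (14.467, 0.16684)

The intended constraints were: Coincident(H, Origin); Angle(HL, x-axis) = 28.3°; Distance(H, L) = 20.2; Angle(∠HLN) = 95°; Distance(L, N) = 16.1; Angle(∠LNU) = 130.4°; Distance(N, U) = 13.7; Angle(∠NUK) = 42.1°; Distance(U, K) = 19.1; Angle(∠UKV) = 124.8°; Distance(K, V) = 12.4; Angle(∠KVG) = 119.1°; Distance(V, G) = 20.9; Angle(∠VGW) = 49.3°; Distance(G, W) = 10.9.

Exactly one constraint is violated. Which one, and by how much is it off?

Distance(G, W) = 10.9 — off by 8.90.

H = (0.00, 0.00) ✓; HL at 28.30° ✓; |HL| = 20.20 ✓; ∠HLN = 95.00° ✓; |LN| = 16.10 ✓; ∠LNU = 130.4° ✓; |NU| = 13.70 ✓; ∠NUK = 42.10° ✓; |UK| = 19.10 ✓; ∠UKV = 124.8° ✓; |KV| = 12.40 ✓; ∠KVG = 119.1° ✓; |VG| = 20.90 ✓; ∠VGW = 49.30° ✓; |GW| = 19.80 ✗.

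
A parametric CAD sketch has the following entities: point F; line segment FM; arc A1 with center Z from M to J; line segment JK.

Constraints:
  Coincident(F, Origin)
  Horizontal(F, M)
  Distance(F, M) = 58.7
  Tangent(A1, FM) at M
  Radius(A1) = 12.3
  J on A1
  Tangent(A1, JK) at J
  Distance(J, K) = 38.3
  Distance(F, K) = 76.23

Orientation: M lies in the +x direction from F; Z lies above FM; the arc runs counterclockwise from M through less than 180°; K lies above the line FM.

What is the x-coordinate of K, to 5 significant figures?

55.375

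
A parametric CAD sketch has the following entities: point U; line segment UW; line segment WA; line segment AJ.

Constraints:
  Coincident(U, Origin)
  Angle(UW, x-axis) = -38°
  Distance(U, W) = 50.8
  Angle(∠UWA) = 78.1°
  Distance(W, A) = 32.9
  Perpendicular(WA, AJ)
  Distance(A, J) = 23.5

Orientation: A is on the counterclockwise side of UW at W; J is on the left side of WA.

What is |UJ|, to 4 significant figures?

34.49

U is at the origin; UW runs at -38.0° with length 50.8, so W = 50.8·(cos -38.0°, sin -38.0°) = (40.03, -31.28). ∠UWA = 78.1°, so WA runs at -38.0° + (180° − 78.1°) = 63.90° from the x-axis; with |WA| = 32.9, A = W + 32.9·(cos 63.90°, sin 63.90°) = (54.50, -1.730). The perpendicularity gives AJ at right angles to WA; with |AJ| = 23.5 on the left of WA, J = A + 23.5·(-0.8980, 0.4399) = (33.40, 8.608). Then |UJ| = |J − U| = 34.49.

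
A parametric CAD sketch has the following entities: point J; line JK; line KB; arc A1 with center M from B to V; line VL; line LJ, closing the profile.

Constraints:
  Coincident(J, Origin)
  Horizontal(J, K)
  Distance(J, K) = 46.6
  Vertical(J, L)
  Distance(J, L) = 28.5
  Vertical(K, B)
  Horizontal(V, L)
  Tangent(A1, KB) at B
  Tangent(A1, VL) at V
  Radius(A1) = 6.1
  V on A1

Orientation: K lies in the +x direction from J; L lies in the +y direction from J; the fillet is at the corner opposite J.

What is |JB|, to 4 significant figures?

51.70

J is at the origin; JK is horizontal with |JK| = 46.6 and K on the +x side, so K = (46.60, 0.000). JL is vertical with |JL| = 28.5 and L on the +y side, so L = (0.000, 28.50). The virtual corner opposite J is at (46.60, 28.50). Tangency of A1 to KB means the radius MB is perpendicular to KB and tangency of A1 to VL means the radius MV is perpendicular to VL, with radius 6.1, so the center M sits 6.1 in from both sides at M = (40.50, 22.40). That places the tangent points at B = (46.60, 22.40) on KB and V = (40.50, 28.50) on VL. Then |JB| = |B − J| = 51.70.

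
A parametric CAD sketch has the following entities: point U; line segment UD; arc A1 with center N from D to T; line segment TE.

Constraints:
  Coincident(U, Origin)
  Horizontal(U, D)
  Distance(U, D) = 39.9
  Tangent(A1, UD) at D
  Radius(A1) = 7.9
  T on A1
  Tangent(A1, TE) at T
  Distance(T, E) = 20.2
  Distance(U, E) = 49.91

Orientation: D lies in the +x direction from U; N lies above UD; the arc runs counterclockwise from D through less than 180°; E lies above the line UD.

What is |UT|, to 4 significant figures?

48.49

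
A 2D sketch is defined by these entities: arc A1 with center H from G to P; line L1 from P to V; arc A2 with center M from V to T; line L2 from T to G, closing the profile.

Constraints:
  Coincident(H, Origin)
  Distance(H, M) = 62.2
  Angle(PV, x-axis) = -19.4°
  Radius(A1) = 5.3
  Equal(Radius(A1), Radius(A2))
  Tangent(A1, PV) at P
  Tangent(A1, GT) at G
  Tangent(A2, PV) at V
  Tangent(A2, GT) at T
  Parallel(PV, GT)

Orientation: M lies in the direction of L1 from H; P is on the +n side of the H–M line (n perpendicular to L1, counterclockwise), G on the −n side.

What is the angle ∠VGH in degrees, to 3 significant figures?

80.3°

The slot axis is L1's direction at -19.4°, so u = (cos -19.4°, sin -19.4°) = (0.943, -0.332) and n = (−sin -19.4°, cos -19.4°) = (0.332, 0.943). H is at the origin and M lies 62.2 along u from H, so M = 62.2·u = (58.7, -20.7). Tangency of A1 to both parallel lines with radius 5.3 puts P and G at H ± 5.3·n: P = (1.76, 5.00), G = (-1.76, -5.00). Equal radii place V and T the same way about M: V = M + 5.3·n = (60.4, -15.7), T = M − 5.3·n = (56.9, -25.7). Then cos ∠VGH = GV·GH / (|GV||GH|), giving 80.3°.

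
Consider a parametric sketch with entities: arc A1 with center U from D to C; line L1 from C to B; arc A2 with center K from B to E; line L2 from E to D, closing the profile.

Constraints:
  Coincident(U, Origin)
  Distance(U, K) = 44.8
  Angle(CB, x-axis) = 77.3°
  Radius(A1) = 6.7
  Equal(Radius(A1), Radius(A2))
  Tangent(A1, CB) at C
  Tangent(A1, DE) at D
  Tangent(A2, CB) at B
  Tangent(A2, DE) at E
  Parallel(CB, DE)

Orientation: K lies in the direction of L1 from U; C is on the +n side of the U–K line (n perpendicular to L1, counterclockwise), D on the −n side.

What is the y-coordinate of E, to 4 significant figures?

42.23

Tangency of A1 to both parallel lines with radius 6.7 puts C and D at U ± 6.7·n: C = (-6.536, 1.473), D = (6.536, -1.473). Equal radii place B and E the same way about K: B = K + 6.7·n = (3.313, 45.18), E = K − 6.7·n = (16.39, 42.23). So E.y = 42.23.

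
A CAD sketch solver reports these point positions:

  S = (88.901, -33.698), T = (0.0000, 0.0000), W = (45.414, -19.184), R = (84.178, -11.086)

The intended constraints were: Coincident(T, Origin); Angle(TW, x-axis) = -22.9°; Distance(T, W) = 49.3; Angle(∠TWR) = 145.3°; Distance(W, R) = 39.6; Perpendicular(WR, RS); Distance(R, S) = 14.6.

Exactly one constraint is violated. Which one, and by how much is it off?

Distance(R, S) = 14.6 — off by 8.50.

T = (0.00, 0.00) ✓; TW at -22.90° ✓; |TW| = 49.30 ✓; ∠TWR = 145.3° ✓; |WR| = 39.60 ✓; ∠(WR, RS) = 90.00° ✓; |RS| = 23.10 ✗.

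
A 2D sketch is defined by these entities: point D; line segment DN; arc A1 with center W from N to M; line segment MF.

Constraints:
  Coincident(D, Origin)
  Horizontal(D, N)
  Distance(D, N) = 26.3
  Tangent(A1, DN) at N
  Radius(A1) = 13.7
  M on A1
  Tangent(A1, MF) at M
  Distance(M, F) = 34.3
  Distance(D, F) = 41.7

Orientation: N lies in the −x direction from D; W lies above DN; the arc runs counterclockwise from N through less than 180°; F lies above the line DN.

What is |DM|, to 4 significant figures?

16.23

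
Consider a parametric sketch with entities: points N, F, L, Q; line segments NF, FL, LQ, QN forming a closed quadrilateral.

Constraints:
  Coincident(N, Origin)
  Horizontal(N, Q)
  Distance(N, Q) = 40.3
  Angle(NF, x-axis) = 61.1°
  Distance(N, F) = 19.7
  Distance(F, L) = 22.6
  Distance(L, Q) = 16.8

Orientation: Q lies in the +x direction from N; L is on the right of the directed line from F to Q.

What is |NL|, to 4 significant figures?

23.51

Checks: |FL| = 22.60 ✓; |LQ| = 16.80 ✓.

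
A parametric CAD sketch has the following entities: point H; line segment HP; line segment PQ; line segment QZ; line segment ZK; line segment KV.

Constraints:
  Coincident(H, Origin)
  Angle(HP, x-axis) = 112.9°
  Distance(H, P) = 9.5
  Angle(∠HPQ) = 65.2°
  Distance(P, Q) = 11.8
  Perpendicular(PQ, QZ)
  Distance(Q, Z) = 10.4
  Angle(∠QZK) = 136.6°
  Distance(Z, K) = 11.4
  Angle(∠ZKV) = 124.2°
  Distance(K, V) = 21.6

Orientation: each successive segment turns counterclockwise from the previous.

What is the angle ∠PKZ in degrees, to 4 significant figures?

55.39°

H is at the origin; HP runs at 112.9° with length 9.5, so P = (-3.697, 8.751). ∠HPQ = 65.2° gives PQ at -132.3° from the x-axis; with |PQ| = 11.8, Q = (-11.64, 0.02361). PQ is perpendicular to QZ, so QZ runs at -42.30°; with |QZ| = 10.4, Z = (-3.946, -6.976). ∠QZK = 136.6° gives ZK at 1.100° from the x-axis; with |ZK| = 11.4, K = (7.452, -6.757). Then cos ∠PKZ = KP·KZ / (|KP||KZ|), giving 55.39°.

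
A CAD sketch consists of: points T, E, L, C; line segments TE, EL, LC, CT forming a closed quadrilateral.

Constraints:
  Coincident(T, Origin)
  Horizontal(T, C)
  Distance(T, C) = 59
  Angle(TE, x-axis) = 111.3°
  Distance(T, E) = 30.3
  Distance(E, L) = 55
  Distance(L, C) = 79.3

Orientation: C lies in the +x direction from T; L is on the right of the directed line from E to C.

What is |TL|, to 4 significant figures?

30.87

Checks: |EL| = 55.00 ✓; |LC| = 79.30 ✓.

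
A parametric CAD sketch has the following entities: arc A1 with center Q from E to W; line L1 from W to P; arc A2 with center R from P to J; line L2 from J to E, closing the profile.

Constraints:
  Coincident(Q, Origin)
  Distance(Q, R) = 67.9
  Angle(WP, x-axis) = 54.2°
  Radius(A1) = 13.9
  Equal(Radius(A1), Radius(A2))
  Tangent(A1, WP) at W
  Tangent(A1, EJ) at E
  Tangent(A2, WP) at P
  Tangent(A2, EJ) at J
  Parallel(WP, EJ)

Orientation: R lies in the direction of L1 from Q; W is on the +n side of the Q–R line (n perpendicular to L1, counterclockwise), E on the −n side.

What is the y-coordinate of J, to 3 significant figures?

46.9

The slot axis is L1's direction at 54.2°, so u = (cos 54.2°, sin 54.2°) = (0.585, 0.811) and n = (−sin 54.2°, cos 54.2°) = (-0.811, 0.585). Q is at the origin and R lies 67.9 along u from Q, so R = 67.9·u = (39.7, 55.1). Tangency of A1 to both parallel lines with radius 13.9 puts W and E at Q ± 13.9·n: W = (-11.3, 8.13), E = (11.3, -8.13). Equal radii place P and J the same way about R: P = R + 13.9·n = (28.4, 63.2), J = R − 13.9·n = (51.0, 46.9). So J.y = 46.9.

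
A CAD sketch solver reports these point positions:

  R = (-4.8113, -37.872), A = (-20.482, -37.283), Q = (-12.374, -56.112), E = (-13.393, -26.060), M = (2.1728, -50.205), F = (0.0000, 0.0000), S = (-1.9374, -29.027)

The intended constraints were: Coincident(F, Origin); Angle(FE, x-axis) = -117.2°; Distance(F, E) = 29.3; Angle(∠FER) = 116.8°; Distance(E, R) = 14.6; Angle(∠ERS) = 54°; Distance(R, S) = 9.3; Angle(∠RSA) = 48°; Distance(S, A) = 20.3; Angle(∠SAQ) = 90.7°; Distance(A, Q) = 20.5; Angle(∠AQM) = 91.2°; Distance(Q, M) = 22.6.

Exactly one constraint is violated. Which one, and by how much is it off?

Distance(Q, M) = 22.6 — off by 6.90.

F = (0.00, 0.00) ✓; FE at -117.2° ✓; |FE| = 29.30 ✓; ∠FER = 116.8° ✓; |ER| = 14.60 ✓; ∠ERS = 54.00° ✓; |RS| = 9.300 ✓; ∠RSA = 48.00° ✓; |SA| = 20.30 ✓; ∠SAQ = 90.70° ✓; |AQ| = 20.50 ✓; ∠AQM = 91.20° ✓; |QM| = 15.70 ✗.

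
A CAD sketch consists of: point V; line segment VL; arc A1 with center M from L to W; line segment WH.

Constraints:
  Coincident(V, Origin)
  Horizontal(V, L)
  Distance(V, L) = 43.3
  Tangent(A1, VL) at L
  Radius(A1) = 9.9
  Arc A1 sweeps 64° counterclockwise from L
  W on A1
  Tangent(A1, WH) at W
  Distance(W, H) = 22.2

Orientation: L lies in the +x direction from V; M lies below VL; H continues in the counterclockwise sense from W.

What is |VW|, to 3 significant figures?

34.8

Since A1 is tangent to VL there, ML ⟂ VL, so M = L + (0, -9.9) = (43.3, -9.90). On A1, L sits at bearing 90° from M; a 64° counterclockwise sweep puts W at bearing 154°, so W = M + 9.9·(cos 154°, sin 154°) = (34.4, -5.56). Then |VW| = |W − V| = 34.8.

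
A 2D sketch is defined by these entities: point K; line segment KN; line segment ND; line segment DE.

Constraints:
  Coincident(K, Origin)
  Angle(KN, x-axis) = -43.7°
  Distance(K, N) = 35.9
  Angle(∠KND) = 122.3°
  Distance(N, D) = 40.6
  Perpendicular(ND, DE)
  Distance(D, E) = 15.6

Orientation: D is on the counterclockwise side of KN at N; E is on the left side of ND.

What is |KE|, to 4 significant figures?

61.57

K is at the origin; KN runs at -43.7° with length 35.9, so N = 35.9·(cos -43.7°, sin -43.7°) = (25.95, -24.80). ∠KND = 122.3°, so ND runs at -43.7° + (180° − 122.3°) = 14.00° from the x-axis; with |ND| = 40.6, D = N + 40.6·(cos 14.00°, sin 14.00°) = (65.35, -14.98). ND is perpendicular to DE; with |DE| = 15.6 on the left of ND, E = D + 15.6·(-0.2419, 0.9703) = (61.57, 0.1560). Then |KE| = |E − K| = 61.57.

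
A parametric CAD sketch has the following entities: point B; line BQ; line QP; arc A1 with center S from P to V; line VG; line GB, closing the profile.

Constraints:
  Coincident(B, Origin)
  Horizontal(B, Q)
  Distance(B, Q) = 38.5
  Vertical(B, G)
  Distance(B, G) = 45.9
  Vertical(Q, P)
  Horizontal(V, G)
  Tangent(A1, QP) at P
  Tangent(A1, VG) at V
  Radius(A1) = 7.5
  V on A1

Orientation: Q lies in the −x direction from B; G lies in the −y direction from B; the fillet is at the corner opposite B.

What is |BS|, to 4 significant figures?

49.35

BG is vertical with |BG| = 45.9 and G on the −y side, so G = (0.000, -45.90). The virtual corner opposite B is at (-38.50, -45.90). Since A1 is tangent to QP there, SP ⟂ QP and since A1 is tangent to VG there, SV ⟂ VG, with radius 7.5, so the center S sits 7.5 in from both sides at S = (-31.00, -38.40). Then |BS| = |S − B| = 49.35.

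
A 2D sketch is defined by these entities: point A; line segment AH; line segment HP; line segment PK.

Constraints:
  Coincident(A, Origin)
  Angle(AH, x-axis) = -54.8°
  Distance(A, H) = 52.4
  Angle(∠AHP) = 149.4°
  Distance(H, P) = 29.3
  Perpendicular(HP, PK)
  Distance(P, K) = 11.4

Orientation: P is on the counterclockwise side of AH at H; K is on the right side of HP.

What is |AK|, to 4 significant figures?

83.58

A is at the origin; AH runs at -54.8° with length 52.4, so H = 52.4·(cos -54.8°, sin -54.8°) = (30.21, -42.82). ∠AHP = 149.4°, so HP runs at -54.8° + (180° − 149.4°) = -24.20° from the x-axis; with |HP| = 29.3, P = H + 29.3·(cos -24.20°, sin -24.20°) = (56.93, -54.83). The perpendicularity gives PK at right angles to HP; with |PK| = 11.4 on the right of HP, K = P + 11.4·(-0.4099, -0.9121) = (52.26, -65.23). Then |AK| = |K − A| = 83.58.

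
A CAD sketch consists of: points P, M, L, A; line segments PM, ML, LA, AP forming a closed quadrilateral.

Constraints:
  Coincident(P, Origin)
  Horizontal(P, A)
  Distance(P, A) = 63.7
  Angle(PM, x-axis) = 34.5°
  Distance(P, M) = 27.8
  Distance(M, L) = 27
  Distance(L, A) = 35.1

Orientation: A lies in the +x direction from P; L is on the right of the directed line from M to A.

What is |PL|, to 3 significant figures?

31.8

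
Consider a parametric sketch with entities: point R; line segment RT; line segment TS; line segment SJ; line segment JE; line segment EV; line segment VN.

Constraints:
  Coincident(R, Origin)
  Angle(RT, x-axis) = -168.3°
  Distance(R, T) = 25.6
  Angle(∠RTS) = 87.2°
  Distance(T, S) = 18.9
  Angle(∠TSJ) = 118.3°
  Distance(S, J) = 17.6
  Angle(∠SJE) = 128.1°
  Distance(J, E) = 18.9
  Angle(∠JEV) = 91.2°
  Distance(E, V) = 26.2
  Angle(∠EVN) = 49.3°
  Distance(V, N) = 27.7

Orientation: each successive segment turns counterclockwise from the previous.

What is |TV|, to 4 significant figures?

23.28

∠SJE = 128.1° gives JE at 38.10° from the x-axis; with |JE| = 18.9, E = (11.63, -16.03). ∠JEV = 91.2° gives EV at 126.9° from the x-axis; with |EV| = 26.2, V = (-4.102, 4.926). Then |TV| = |V − T| = 23.28.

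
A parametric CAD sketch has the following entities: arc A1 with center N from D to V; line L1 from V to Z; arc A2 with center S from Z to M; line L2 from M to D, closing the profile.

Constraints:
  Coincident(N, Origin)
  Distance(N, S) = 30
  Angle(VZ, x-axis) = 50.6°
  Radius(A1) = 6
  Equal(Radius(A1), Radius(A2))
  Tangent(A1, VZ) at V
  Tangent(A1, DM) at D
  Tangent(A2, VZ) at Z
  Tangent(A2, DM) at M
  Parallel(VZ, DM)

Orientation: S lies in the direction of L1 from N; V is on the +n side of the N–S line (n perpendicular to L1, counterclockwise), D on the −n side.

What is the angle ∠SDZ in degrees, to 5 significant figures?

10.491°

The slot axis is L1's direction at 50.6°, so u = (cos 50.6°, sin 50.6°) = (0.63473, 0.77273) and n = (−sin 50.6°, cos 50.6°) = (-0.77273, 0.63473). N is at the origin and S lies 30.0 along u from N, so S = 30.0·u = (19.042, 23.182). Tangency of A1 to both parallel lines with radius 6.0 puts V and D at N ± 6.0·n: V = (-4.6364, 3.8084), D = (4.6364, -3.8084). Equal radii place Z and M the same way about S: Z = S + 6.0·n = (14.406, 26.990), M = S − 6.0·n = (23.678, 19.374). Then cos ∠SDZ = DS·DZ / (|DS||DZ|), giving 10.491°.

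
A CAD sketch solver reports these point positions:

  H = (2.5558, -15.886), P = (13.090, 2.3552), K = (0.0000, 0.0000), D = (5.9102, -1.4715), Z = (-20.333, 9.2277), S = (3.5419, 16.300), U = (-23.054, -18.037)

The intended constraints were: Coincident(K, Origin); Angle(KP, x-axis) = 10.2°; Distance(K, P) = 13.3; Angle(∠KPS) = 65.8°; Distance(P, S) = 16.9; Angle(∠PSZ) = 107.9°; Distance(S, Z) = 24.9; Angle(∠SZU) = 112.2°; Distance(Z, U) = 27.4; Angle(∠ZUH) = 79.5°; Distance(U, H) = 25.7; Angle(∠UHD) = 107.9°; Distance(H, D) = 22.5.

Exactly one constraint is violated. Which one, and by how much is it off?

Distance(H, D) = 22.5 — off by 7.70.

K = (0.00, 0.00) ✓; KP at 10.20° ✓; |KP| = 13.30 ✓; ∠KPS = 65.80° ✓; |PS| = 16.90 ✓; ∠PSZ = 107.9° ✓; |SZ| = 24.90 ✓; ∠SZU = 112.2° ✓; |ZU| = 27.40 ✓; ∠ZUH = 79.50° ✓; |UH| = 25.70 ✓; ∠UHD = 107.9° ✓; |HD| = 14.80 ✗.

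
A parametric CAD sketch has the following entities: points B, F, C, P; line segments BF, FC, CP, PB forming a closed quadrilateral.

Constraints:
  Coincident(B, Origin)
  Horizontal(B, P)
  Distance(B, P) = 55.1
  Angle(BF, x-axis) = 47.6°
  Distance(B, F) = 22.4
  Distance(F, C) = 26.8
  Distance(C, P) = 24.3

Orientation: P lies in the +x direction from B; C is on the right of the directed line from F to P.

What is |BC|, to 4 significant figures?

31.65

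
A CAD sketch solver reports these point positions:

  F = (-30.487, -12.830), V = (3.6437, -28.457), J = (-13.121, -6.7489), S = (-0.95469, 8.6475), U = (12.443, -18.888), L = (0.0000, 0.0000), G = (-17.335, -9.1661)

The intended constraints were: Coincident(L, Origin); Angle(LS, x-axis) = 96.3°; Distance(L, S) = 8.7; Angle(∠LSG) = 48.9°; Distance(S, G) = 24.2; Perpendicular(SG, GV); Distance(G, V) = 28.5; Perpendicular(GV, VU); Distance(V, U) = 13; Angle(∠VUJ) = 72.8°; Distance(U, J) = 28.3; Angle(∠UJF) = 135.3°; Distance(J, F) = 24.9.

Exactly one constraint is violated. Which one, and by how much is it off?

Distance(J, F) = 24.9 — off by 6.50.

L = (0.00, 0.00) ✓; LS at 96.30° ✓; |LS| = 8.700 ✓; ∠LSG = 48.90° ✓; |SG| = 24.20 ✓; ∠(SG, GV) = 90.00° ✓; |GV| = 28.50 ✓; ∠(GV, VU) = 90.00° ✓; |VU| = 13.00 ✓; ∠VUJ = 72.80° ✓; |UJ| = 28.30 ✓; ∠UJF = 135.3° ✓; |JF| = 18.40 ✗.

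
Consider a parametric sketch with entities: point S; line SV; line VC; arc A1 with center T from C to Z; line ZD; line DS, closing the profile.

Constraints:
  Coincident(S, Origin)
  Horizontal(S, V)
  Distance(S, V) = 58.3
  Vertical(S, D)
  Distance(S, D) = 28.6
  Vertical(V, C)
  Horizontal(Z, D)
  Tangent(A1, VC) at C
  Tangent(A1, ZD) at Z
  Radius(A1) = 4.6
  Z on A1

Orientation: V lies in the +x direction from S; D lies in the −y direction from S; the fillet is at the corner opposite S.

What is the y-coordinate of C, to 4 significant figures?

-24.00

S is at the origin; S and V share the same y with |SV| = 58.3 and V on the +x side, so V = (58.30, 0.000). SD is vertical with |SD| = 28.6 and D on the −y side, so D = (0.000, -28.60). The virtual corner opposite S is at (58.30, -28.60). A1 meets VC tangentially, so TC is at right angles to VC and tangency of A1 to ZD means the radius TZ is perpendicular to ZD, with radius 4.6, so the center T sits 4.6 in from both sides at T = (53.70, -24.00). That places the tangent points at C = (58.30, -24.00) on VC and Z = (53.70, -28.60) on ZD. So C.y = -24.00.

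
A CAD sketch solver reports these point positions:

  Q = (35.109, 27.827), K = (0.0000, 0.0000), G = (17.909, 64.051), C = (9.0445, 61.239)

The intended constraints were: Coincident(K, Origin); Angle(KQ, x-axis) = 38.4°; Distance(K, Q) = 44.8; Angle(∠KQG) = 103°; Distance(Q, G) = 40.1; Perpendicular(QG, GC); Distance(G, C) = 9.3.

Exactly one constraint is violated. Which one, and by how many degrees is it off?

Perpendicular(QG, GC) — off by 7.80°.

K = (0.00, 0.00) ✓; KQ at 38.40° ✓; |KQ| = 44.80 ✓; ∠KQG = 103.0° ✓; |QG| = 40.10 ✓; ∠(QG, GC) = 82.20° ✗; |GC| = 9.300 ✓.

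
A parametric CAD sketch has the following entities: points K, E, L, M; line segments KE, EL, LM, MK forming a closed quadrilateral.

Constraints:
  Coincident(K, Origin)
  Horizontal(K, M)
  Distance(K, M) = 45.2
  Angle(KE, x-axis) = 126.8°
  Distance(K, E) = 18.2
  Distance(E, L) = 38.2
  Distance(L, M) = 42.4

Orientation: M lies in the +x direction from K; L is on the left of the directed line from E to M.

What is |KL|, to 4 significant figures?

41.04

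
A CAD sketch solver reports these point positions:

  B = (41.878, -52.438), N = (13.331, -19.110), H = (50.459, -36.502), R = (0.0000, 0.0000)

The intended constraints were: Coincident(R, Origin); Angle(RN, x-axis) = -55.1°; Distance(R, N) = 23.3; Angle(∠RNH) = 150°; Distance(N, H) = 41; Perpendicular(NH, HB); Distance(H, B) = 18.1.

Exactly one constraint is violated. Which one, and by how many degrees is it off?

Perpendicular(NH, HB) — off by 3.20°.

R = (0.00, 0.00) ✓; RN at -55.10° ✓; |RN| = 23.30 ✓; ∠RNH = 150.0° ✓; |NH| = 41.00 ✓; ∠(NH, HB) = 93.20° ✗; |HB| = 18.10 ✓.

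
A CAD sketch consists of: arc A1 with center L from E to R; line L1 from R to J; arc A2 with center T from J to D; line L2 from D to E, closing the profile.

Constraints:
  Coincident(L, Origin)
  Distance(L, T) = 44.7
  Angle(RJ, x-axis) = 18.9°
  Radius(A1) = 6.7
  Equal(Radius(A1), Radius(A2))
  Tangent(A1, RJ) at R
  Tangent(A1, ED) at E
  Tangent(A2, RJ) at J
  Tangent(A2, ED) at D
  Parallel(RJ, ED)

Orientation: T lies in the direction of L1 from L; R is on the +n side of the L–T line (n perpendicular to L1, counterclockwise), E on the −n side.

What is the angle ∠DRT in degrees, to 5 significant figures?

8.1630°

Tangency of A1 to both parallel lines with radius 6.7 puts R and E at L ± 6.7·n: R = (-2.1702, 6.3388), E = (2.1702, -6.3388). Equal radii place J and D the same way about T: J = T + 6.7·n = (40.120, 20.818), D = T − 6.7·n = (44.460, 8.1403). Then cos ∠DRT = RD·RT / (|RD||RT|), giving 8.1630°.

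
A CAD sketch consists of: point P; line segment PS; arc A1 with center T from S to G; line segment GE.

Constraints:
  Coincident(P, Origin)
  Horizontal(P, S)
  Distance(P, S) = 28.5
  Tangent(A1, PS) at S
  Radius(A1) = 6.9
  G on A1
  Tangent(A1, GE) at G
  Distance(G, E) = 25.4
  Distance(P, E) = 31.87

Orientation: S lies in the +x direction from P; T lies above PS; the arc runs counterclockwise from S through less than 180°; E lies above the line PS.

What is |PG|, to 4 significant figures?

35.17

Checks: |TG| = 6.900 ✓; ∠(TG, GE) = 90.00° ✓; |GE| = 25.40 ✓; |PE| = 31.87 ✓.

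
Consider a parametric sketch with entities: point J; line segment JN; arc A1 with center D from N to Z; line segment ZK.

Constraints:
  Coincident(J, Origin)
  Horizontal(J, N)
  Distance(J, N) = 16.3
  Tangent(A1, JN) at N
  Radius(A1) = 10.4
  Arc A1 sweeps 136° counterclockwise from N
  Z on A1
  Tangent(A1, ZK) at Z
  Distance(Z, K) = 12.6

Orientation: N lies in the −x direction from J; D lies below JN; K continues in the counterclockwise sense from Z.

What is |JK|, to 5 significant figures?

30.306

J is at the origin; J and N share the same y with |JN| = 16.3 and N on the −x side, so N = (-16.300, 0.0000). Tangency of A1 to JN means the radius DN is perpendicular to JN, so D = N + (0, -10.4) = (-16.300, -10.400). On A1, N sits at bearing 90° from D; a 136° counterclockwise sweep puts Z at bearing 226°, so Z = D + 10.4·(cos 226°, sin 226°) = (-23.524, -17.881). Tangency of A1 to ZK means the radius DZ is perpendicular to ZK, so ZK runs along (−sin 226°, cos 226°); with |ZK| = 12.6, K = (-14.461, -26.634). Then |JK| = |K − J| = 30.306.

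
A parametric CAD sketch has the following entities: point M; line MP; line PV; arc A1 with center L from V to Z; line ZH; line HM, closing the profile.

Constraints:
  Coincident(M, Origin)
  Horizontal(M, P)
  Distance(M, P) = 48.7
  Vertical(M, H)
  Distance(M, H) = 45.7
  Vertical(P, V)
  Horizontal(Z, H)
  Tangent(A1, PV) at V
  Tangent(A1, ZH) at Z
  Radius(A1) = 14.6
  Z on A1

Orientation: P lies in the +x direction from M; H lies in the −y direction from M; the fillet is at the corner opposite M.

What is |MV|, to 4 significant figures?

57.78

M is at the origin; MP is horizontal with |MP| = 48.7 and P on the +x side, so P = (48.70, 0.000). M and H share the same x with |MH| = 45.7 and H on the −y side, so H = (0.000, -45.70). The virtual corner opposite M is at (48.70, -45.70). A1 meets PV tangentially, so LV is at right angles to PV and the tangent condition forces LZ to be normal to ZH, with radius 14.6, so the center L sits 14.6 in from both sides at L = (34.10, -31.10). That places the tangent points at V = (48.70, -31.10) on PV and Z = (34.10, -45.70) on ZH. Then |MV| = |V − M| = 57.78.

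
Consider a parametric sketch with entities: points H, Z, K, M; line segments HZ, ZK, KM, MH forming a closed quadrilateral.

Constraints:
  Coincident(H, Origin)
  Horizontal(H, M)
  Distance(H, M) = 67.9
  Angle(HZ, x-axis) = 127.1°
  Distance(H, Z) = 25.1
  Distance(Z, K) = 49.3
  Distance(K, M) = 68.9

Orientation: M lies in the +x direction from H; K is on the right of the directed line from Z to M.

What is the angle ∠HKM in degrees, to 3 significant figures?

77.0°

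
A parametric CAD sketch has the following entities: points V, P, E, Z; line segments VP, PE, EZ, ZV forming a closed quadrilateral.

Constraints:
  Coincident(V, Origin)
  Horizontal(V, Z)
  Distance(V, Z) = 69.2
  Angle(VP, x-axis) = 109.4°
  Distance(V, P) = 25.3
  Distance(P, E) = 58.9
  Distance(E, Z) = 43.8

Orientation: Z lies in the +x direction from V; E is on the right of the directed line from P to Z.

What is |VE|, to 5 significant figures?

36.652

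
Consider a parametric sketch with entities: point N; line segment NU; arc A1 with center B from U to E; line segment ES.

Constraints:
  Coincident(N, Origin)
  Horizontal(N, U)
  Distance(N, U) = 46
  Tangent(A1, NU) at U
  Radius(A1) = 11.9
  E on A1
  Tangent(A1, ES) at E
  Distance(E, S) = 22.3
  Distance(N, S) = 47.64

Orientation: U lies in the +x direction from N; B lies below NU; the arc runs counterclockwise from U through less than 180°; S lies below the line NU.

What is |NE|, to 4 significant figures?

36.02

Checks: |BE| = 11.90 ✓; ∠(BE, ES) = 90.00° ✓; |ES| = 22.30 ✓; |NS| = 47.64 ✓.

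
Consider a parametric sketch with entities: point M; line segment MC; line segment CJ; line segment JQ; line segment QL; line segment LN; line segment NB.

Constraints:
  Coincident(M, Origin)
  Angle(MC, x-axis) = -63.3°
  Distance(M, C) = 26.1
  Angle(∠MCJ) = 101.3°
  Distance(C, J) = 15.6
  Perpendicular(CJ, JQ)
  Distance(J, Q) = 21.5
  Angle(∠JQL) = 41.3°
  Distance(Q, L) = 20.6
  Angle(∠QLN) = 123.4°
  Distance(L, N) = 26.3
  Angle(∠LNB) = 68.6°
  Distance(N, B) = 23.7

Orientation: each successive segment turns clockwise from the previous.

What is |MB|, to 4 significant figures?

45.17

∠QLN = 123.4° gives LN at -67.30° from the x-axis; with |LN| = 26.3, N = (16.59, -44.07). ∠LNB = 68.6° gives NB at -178.7° from the x-axis; with |NB| = 23.7, B = (-7.105, -44.60). Then |MB| = |B − M| = 45.17.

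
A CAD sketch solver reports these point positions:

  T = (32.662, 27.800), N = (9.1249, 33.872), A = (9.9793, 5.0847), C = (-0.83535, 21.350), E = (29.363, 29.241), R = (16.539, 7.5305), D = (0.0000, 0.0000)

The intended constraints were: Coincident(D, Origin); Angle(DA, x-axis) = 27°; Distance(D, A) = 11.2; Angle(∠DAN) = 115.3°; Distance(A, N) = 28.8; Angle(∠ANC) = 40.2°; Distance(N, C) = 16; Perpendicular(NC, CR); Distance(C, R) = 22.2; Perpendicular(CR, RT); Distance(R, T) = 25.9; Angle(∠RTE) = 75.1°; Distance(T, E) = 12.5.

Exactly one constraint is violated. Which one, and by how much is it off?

Distance(T, E) = 12.5 — off by 8.90.

D = (0.00, 0.00) ✓; DA at 27.00° ✓; |DA| = 11.20 ✓; ∠DAN = 115.3° ✓; |AN| = 28.80 ✓; ∠ANC = 40.20° ✓; |NC| = 16.00 ✓; ∠(NC, CR) = 90.00° ✓; |CR| = 22.20 ✓; ∠(CR, RT) = 90.00° ✓; |RT| = 25.90 ✓; ∠RTE = 75.10° ✓; |TE| = 3.600 ✗.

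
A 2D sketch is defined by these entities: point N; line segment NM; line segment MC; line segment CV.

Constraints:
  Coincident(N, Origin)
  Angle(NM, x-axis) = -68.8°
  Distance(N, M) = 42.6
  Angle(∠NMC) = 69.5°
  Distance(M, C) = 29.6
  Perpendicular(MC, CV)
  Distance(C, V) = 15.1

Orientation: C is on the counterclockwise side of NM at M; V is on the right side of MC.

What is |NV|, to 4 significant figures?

56.93

N is at the origin; NM runs at -68.8° with length 42.6, so M = 42.6·(cos -68.8°, sin -68.8°) = (15.41, -39.72). ∠NMC = 69.5°, so MC runs at -68.8° + (180° − 69.5°) = 41.70° from the x-axis; with |MC| = 29.6, C = M + 29.6·(cos 41.70°, sin 41.70°) = (37.51, -20.03). The perpendicularity gives CV at right angles to MC; with |CV| = 15.1 on the right of MC, V = C + 15.1·(0.6652, -0.7466) = (47.55, -31.30). Then |NV| = |V − N| = 56.93.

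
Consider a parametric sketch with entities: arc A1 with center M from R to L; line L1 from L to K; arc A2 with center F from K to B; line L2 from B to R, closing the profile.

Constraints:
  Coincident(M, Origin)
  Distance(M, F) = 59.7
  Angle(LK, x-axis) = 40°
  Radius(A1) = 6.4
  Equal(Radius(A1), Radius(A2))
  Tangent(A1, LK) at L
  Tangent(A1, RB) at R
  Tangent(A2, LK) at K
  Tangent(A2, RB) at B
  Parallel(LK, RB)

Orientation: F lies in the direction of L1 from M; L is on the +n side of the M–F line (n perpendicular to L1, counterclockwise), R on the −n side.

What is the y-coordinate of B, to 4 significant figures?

33.47

Tangency of A1 to both parallel lines with radius 6.4 puts L and R at M ± 6.4·n: L = (-4.114, 4.903), R = (4.114, -4.903). Equal radii place K and B the same way about F: K = F + 6.4·n = (41.62, 43.28), B = F − 6.4·n = (49.85, 33.47). So B.y = 33.47.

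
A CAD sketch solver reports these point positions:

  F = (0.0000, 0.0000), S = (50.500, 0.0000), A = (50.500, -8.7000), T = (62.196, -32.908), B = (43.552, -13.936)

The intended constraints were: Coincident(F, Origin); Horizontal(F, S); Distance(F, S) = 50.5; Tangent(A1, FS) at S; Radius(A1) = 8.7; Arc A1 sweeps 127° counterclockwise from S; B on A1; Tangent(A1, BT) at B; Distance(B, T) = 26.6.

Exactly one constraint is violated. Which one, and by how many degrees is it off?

Tangent(A1, BT) at B — off by 7.50°.

F = (0.00, 0.00) ✓; F.y = 0.00, S.y = 0.00 ✓; |FS| = 50.50 ✓; ∠(AS, SF) = 90.00° ✓; |AS| = 8.700 ✓; bearing(A→B) − bearing(A→S) = 127.0° ✓; |AB| = 8.700 ✓; ∠(AB, BT) = 82.50° ✗; |BT| = 26.60 ✓.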